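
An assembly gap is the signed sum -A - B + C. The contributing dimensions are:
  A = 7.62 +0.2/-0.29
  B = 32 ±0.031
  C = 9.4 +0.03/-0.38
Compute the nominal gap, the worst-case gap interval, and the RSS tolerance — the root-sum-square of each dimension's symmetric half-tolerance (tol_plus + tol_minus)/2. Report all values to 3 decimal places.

nominal=-30.220 wc=[-30.831,-29.869] rss=0.321

Stack each dimension's contribution:
  -A: nom -7.620 → Σnom=-7.620; wc +0.290/-0.200 → slack +0.290/-0.200; half-tol=0.245, Σhalf²=0.060025
  -B: nom -32.000 → Σnom=-39.620; wc +0.031/-0.031 → slack +0.321/-0.231; half-tol=0.031, Σhalf²=0.060986
  +C: nom +9.400 → Σnom=-30.220; wc +0.030/-0.380 → slack +0.351/-0.611; half-tol=0.205, Σhalf²=0.103011
Nominal = -30.220. Worst-case = [-30.220 - 0.611, -30.220 + 0.351] = [-30.831, -29.869]. RSS = √0.103011 = 0.321.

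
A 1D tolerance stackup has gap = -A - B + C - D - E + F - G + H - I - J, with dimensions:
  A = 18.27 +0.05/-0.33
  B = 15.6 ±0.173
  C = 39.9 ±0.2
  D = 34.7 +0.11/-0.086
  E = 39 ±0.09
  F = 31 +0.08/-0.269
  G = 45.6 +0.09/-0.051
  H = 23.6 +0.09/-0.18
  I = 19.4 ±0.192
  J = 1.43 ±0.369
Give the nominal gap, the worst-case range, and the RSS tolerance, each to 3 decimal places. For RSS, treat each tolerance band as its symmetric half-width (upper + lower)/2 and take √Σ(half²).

nominal=-79.500 wc=[-81.223,-77.839] rss=0.592

Stack each dimension's contribution:
  -A: nom -18.270 → Σnom=-18.270; wc +0.330/-0.050 → slack +0.330/-0.050; half-tol=0.190, Σhalf²=0.036100
  -B: nom -15.600 → Σnom=-33.870; wc +0.173/-0.173 → slack +0.503/-0.223; half-tol=0.173, Σhalf²=0.066029
  +C: nom +39.900 → Σnom=6.030; wc +0.200/-0.200 → slack +0.703/-0.423; half-tol=0.200, Σhalf²=0.106029
  -D: nom -34.700 → Σnom=-28.670; wc +0.086/-0.110 → slack +0.789/-0.533; half-tol=0.098, Σhalf²=0.115633
  -E: nom -39.000 → Σnom=-67.670; wc +0.090/-0.090 → slack +0.879/-0.623; half-tol=0.090, Σhalf²=0.123733
  +F: nom +31.000 → Σnom=-36.670; wc +0.080/-0.269 → slack +0.959/-0.892; half-tol=0.175, Σhalf²=0.154183
  -G: nom -45.600 → Σnom=-82.270; wc +0.051/-0.090 → slack +1.010/-0.982; half-tol=0.070, Σhalf²=0.159154
  +H: nom +23.600 → Σnom=-58.670; wc +0.090/-0.180 → slack +1.100/-1.162; half-tol=0.135, Σhalf²=0.177379
  -I: nom -19.400 → Σnom=-78.070; wc +0.192/-0.192 → slack +1.292/-1.354; half-tol=0.192, Σhalf²=0.214243
  -J: nom -1.430 → Σnom=-79.500; wc +0.369/-0.369 → slack +1.661/-1.723; half-tol=0.369, Σhalf²=0.350404
Nominal = -79.500. Worst-case = [-79.500 - 1.723, -79.500 + 1.661] = [-81.223, -77.839]. RSS = √0.350404 = 0.592.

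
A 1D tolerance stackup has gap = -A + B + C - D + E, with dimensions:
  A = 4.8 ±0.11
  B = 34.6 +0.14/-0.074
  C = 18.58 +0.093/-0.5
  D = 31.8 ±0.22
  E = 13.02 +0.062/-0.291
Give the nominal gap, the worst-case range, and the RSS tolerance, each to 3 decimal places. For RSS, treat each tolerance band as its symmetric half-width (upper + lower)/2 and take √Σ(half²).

Stack each dimension's contribution:
  -A: nom -4.800 → Σnom=-4.800; wc +0.110/-0.110 → slack +0.110/-0.110; half-tol=0.110, Σhalf²=0.012100
  +B: nom +34.600 → Σnom=29.800; wc +0.140/-0.074 → slack +0.250/-0.184; half-tol=0.107, Σhalf²=0.023549
  +C: nom +18.580 → Σnom=48.380; wc +0.093/-0.500 → slack +0.343/-0.684; half-tol=0.296, Σhalf²=0.111461
  -D: nom -31.800 → Σnom=16.580; wc +0.220/-0.220 → slack +0.563/-0.904; half-tol=0.220, Σhalf²=0.159861
  +E: nom +13.020 → Σnom=29.600; wc +0.062/-0.291 → slack +0.625/-1.195; half-tol=0.176, Σhalf²=0.191014
Nominal = 29.600. Worst-case = [29.600 - 1.195, 29.600 + 0.625] = [28.405, 30.225]. RSS = √0.191014 = 0.437.

nominal=29.600 wc=[28.405,30.225] rss=0.437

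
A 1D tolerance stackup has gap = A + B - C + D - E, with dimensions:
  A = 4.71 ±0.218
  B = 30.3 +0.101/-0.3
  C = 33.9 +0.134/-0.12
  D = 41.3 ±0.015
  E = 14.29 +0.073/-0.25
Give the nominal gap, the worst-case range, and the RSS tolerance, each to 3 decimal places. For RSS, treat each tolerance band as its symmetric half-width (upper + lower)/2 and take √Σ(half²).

nominal=28.120 wc=[27.380,28.824] rss=0.361

Stack each dimension's contribution:
  +A: nom +4.710 → Σnom=4.710; wc +0.218/-0.218 → slack +0.218/-0.218; half-tol=0.218, Σhalf²=0.047524
  +B: nom +30.300 → Σnom=35.010; wc +0.101/-0.300 → slack +0.319/-0.518; half-tol=0.201, Σhalf²=0.087724
  -C: nom -33.900 → Σnom=1.110; wc +0.120/-0.134 → slack +0.439/-0.652; half-tol=0.127, Σhalf²=0.103853
  +D: nom +41.300 → Σnom=42.410; wc +0.015/-0.015 → slack +0.454/-0.667; half-tol=0.015, Σhalf²=0.104078
  -E: nom -14.290 → Σnom=28.120; wc +0.250/-0.073 → slack +0.704/-0.740; half-tol=0.162, Σhalf²=0.130161
Nominal = 28.120. Worst-case = [28.120 - 0.740, 28.120 + 0.704] = [27.380, 28.824]. RSS = √0.130161 = 0.361.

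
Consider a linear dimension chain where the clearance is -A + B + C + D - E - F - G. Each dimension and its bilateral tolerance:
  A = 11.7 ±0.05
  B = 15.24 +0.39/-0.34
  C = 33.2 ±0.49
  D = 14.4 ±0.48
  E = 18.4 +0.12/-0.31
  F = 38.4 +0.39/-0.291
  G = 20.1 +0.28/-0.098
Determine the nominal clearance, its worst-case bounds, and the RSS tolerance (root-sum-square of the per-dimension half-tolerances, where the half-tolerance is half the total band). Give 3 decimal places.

nominal=-25.760 wc=[-27.910,-23.651] rss=0.897

Stack each dimension's contribution:
  -A: nom -11.700 → Σnom=-11.700; wc +0.050/-0.050 → slack +0.050/-0.050; half-tol=0.050, Σhalf²=0.002500
  +B: nom +15.240 → Σnom=3.540; wc +0.390/-0.340 → slack +0.440/-0.390; half-tol=0.365, Σhalf²=0.135725
  +C: nom +33.200 → Σnom=36.740; wc +0.490/-0.490 → slack +0.930/-0.880; half-tol=0.490, Σhalf²=0.375825
  +D: nom +14.400 → Σnom=51.140; wc +0.480/-0.480 → slack +1.410/-1.360; half-tol=0.480, Σhalf²=0.606225
  -E: nom -18.400 → Σnom=32.740; wc +0.310/-0.120 → slack +1.720/-1.480; half-tol=0.215, Σhalf²=0.652450
  -F: nom -38.400 → Σnom=-5.660; wc +0.291/-0.390 → slack +2.011/-1.870; half-tol=0.341, Σhalf²=0.768390
  -G: nom -20.100 → Σnom=-25.760; wc +0.098/-0.280 → slack +2.109/-2.150; half-tol=0.189, Σhalf²=0.804111
Nominal = -25.760. Worst-case = [-25.760 - 2.150, -25.760 + 2.109] = [-27.910, -23.651]. RSS = √0.804111 = 0.897.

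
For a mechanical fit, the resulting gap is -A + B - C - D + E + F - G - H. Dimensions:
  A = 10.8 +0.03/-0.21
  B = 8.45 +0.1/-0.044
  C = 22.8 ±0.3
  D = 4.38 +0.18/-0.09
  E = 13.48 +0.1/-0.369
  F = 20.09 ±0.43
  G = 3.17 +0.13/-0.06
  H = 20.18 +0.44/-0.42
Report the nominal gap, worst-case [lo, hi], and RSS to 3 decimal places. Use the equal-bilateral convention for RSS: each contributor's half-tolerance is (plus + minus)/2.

Stack each dimension's contribution:
  -A: nom -10.800 → Σnom=-10.800; wc +0.210/-0.030 → slack +0.210/-0.030; half-tol=0.120, Σhalf²=0.014400
  +B: nom +8.450 → Σnom=-2.350; wc +0.100/-0.044 → slack +0.310/-0.074; half-tol=0.072, Σhalf²=0.019584
  -C: nom -22.800 → Σnom=-25.150; wc +0.300/-0.300 → slack +0.610/-0.374; half-tol=0.300, Σhalf²=0.109584
  -D: nom -4.380 → Σnom=-29.530; wc +0.090/-0.180 → slack +0.700/-0.554; half-tol=0.135, Σhalf²=0.127809
  +E: nom +13.480 → Σnom=-16.050; wc +0.100/-0.369 → slack +0.800/-0.923; half-tol=0.234, Σhalf²=0.182799
  +F: nom +20.090 → Σnom=4.040; wc +0.430/-0.430 → slack +1.230/-1.353; half-tol=0.430, Σhalf²=0.367699
  -G: nom -3.170 → Σnom=0.870; wc +0.060/-0.130 → slack +1.290/-1.483; half-tol=0.095, Σhalf²=0.376724
  -H: nom -20.180 → Σnom=-19.310; wc +0.420/-0.440 → slack +1.710/-1.923; half-tol=0.430, Σhalf²=0.561624
Nominal = -19.310. Worst-case = [-19.310 - 1.923, -19.310 + 1.710] = [-21.233, -17.600]. RSS = √0.561624 = 0.749.

nominal=-19.310 wc=[-21.233,-17.600] rss=0.749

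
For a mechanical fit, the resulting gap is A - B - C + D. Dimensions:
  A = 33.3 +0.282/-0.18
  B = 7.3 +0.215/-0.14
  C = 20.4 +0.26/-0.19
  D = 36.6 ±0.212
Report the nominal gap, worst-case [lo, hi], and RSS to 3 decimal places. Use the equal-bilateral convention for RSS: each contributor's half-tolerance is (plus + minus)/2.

nominal=42.200 wc=[41.333,43.024] rss=0.425

Stack each dimension's contribution:
  +A: nom +33.300 → Σnom=33.300; wc +0.282/-0.180 → slack +0.282/-0.180; half-tol=0.231, Σhalf²=0.053361
  -B: nom -7.300 → Σnom=26.000; wc +0.140/-0.215 → slack +0.422/-0.395; half-tol=0.177, Σhalf²=0.084867
  -C: nom -20.400 → Σnom=5.600; wc +0.190/-0.260 → slack +0.612/-0.655; half-tol=0.225, Σhalf²=0.135492
  +D: nom +36.600 → Σnom=42.200; wc +0.212/-0.212 → slack +0.824/-0.867; half-tol=0.212, Σhalf²=0.180436
Nominal = 42.200. Worst-case = [42.200 - 0.867, 42.200 + 0.824] = [41.333, 43.024]. RSS = √0.180436 = 0.425.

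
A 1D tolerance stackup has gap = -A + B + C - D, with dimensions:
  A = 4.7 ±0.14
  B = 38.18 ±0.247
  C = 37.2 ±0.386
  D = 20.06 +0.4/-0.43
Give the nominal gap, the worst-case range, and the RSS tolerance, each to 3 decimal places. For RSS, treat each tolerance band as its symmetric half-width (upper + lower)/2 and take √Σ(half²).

Stack each dimension's contribution:
  -A: nom -4.700 → Σnom=-4.700; wc +0.140/-0.140 → slack +0.140/-0.140; half-tol=0.140, Σhalf²=0.019600
  +B: nom +38.180 → Σnom=33.480; wc +0.247/-0.247 → slack +0.387/-0.387; half-tol=0.247, Σhalf²=0.080609
  +C: nom +37.200 → Σnom=70.680; wc +0.386/-0.386 → slack +0.773/-0.773; half-tol=0.386, Σhalf²=0.229605
  -D: nom -20.060 → Σnom=50.620; wc +0.430/-0.400 → slack +1.203/-1.173; half-tol=0.415, Σhalf²=0.401830
Nominal = 50.620. Worst-case = [50.620 - 1.173, 50.620 + 1.203] = [49.447, 51.823]. RSS = √0.401830 = 0.634.

nominal=50.620 wc=[49.447,51.823] rss=0.634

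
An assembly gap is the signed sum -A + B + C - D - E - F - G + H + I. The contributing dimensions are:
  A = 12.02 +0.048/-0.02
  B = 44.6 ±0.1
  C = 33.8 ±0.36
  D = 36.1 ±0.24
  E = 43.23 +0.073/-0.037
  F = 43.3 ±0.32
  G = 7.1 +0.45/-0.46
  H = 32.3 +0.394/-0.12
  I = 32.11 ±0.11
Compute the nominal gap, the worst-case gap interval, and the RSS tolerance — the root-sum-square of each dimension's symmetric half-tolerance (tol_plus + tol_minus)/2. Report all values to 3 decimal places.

Stack each dimension's contribution:
  -A: nom -12.020 → Σnom=-12.020; wc +0.020/-0.048 → slack +0.020/-0.048; half-tol=0.034, Σhalf²=0.001156
  +B: nom +44.600 → Σnom=32.580; wc +0.100/-0.100 → slack +0.120/-0.148; half-tol=0.100, Σhalf²=0.011156
  +C: nom +33.800 → Σnom=66.380; wc +0.360/-0.360 → slack +0.480/-0.508; half-tol=0.360, Σhalf²=0.140756
  -D: nom -36.100 → Σnom=30.280; wc +0.240/-0.240 → slack +0.720/-0.748; half-tol=0.240, Σhalf²=0.198356
  -E: nom -43.230 → Σnom=-12.950; wc +0.037/-0.073 → slack +0.757/-0.821; half-tol=0.055, Σhalf²=0.201381
  -F: nom -43.300 → Σnom=-56.250; wc +0.320/-0.320 → slack +1.077/-1.141; half-tol=0.320, Σhalf²=0.303781
  -G: nom -7.100 → Σnom=-63.350; wc +0.460/-0.450 → slack +1.537/-1.591; half-tol=0.455, Σhalf²=0.510806
  +H: nom +32.300 → Σnom=-31.050; wc +0.394/-0.120 → slack +1.931/-1.711; half-tol=0.257, Σhalf²=0.576855
  +I: nom +32.110 → Σnom=1.060; wc +0.110/-0.110 → slack +2.041/-1.821; half-tol=0.110, Σhalf²=0.588955
Nominal = 1.060. Worst-case = [1.060 - 1.821, 1.060 + 2.041] = [-0.761, 3.101]. RSS = √0.588955 = 0.767.

nominal=1.060 wc=[-0.761,3.101] rss=0.767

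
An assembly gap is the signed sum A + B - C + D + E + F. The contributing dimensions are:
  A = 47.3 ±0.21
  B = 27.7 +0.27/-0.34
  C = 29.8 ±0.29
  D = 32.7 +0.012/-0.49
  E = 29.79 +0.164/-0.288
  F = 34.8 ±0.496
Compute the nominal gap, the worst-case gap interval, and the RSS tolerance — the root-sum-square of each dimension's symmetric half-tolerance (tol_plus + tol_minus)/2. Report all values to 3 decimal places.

nominal=142.490 wc=[140.376,143.932] rss=0.762

Stack each dimension's contribution:
  +A: nom +47.300 → Σnom=47.300; wc +0.210/-0.210 → slack +0.210/-0.210; half-tol=0.210, Σhalf²=0.044100
  +B: nom +27.700 → Σnom=75.000; wc +0.270/-0.340 → slack +0.480/-0.550; half-tol=0.305, Σhalf²=0.137125
  -C: nom -29.800 → Σnom=45.200; wc +0.290/-0.290 → slack +0.770/-0.840; half-tol=0.290, Σhalf²=0.221225
  +D: nom +32.700 → Σnom=77.900; wc +0.012/-0.490 → slack +0.782/-1.330; half-tol=0.251, Σhalf²=0.284226
  +E: nom +29.790 → Σnom=107.690; wc +0.164/-0.288 → slack +0.946/-1.618; half-tol=0.226, Σhalf²=0.335302
  +F: nom +34.800 → Σnom=142.490; wc +0.496/-0.496 → slack +1.442/-2.114; half-tol=0.496, Σhalf²=0.581318
Nominal = 142.490. Worst-case = [142.490 - 2.114, 142.490 + 1.442] = [140.376, 143.932]. RSS = √0.581318 = 0.762.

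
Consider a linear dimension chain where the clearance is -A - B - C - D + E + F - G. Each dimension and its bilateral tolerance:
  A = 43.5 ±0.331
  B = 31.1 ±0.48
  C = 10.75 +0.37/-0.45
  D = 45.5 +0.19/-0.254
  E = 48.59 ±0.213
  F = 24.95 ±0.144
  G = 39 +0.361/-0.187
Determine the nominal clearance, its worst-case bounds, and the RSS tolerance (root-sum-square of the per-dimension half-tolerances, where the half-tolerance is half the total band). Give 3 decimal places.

nominal=-96.310 wc=[-98.399,-94.251] rss=0.836

Stack each dimension's contribution:
  -A: nom -43.500 → Σnom=-43.500; wc +0.331/-0.331 → slack +0.331/-0.331; half-tol=0.331, Σhalf²=0.109561
  -B: nom -31.100 → Σnom=-74.600; wc +0.480/-0.480 → slack +0.811/-0.811; half-tol=0.480, Σhalf²=0.339961
  -C: nom -10.750 → Σnom=-85.350; wc +0.450/-0.370 → slack +1.261/-1.181; half-tol=0.410, Σhalf²=0.508061
  -D: nom -45.500 → Σnom=-130.850; wc +0.254/-0.190 → slack +1.515/-1.371; half-tol=0.222, Σhalf²=0.557345
  +E: nom +48.590 → Σnom=-82.260; wc +0.213/-0.213 → slack +1.728/-1.584; half-tol=0.213, Σhalf²=0.602714
  +F: nom +24.950 → Σnom=-57.310; wc +0.144/-0.144 → slack +1.872/-1.728; half-tol=0.144, Σhalf²=0.623450
  -G: nom -39.000 → Σnom=-96.310; wc +0.187/-0.361 → slack +2.059/-2.089; half-tol=0.274, Σhalf²=0.698526
Nominal = -96.310. Worst-case = [-96.310 - 2.089, -96.310 + 2.059] = [-98.399, -94.251]. RSS = √0.698526 = 0.836.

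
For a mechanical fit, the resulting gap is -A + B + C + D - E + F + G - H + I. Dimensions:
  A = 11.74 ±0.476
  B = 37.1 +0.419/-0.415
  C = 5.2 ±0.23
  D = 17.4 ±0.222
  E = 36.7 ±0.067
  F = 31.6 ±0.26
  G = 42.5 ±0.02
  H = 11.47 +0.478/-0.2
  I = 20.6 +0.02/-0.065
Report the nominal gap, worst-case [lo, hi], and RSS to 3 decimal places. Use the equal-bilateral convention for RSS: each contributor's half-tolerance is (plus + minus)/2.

Stack each dimension's contribution:
  -A: nom -11.740 → Σnom=-11.740; wc +0.476/-0.476 → slack +0.476/-0.476; half-tol=0.476, Σhalf²=0.226576
  +B: nom +37.100 → Σnom=25.360; wc +0.419/-0.415 → slack +0.895/-0.891; half-tol=0.417, Σhalf²=0.400465
  +C: nom +5.200 → Σnom=30.560; wc +0.230/-0.230 → slack +1.125/-1.121; half-tol=0.230, Σhalf²=0.453365
  +D: nom +17.400 → Σnom=47.960; wc +0.222/-0.222 → slack +1.347/-1.343; half-tol=0.222, Σhalf²=0.502649
  -E: nom -36.700 → Σnom=11.260; wc +0.067/-0.067 → slack +1.414/-1.410; half-tol=0.067, Σhalf²=0.507138
  +F: nom +31.600 → Σnom=42.860; wc +0.260/-0.260 → slack +1.674/-1.670; half-tol=0.260, Σhalf²=0.574738
  +G: nom +42.500 → Σnom=85.360; wc +0.020/-0.020 → slack +1.694/-1.690; half-tol=0.020, Σhalf²=0.575138
  -H: nom -11.470 → Σnom=73.890; wc +0.200/-0.478 → slack +1.894/-2.168; half-tol=0.339, Σhalf²=0.690059
  +I: nom +20.600 → Σnom=94.490; wc +0.020/-0.065 → slack +1.914/-2.233; half-tol=0.043, Σhalf²=0.691865
Nominal = 94.490. Worst-case = [94.490 - 2.233, 94.490 + 1.914] = [92.257, 96.404]. RSS = √0.691865 = 0.832.

nominal=94.490 wc=[92.257,96.404] rss=0.832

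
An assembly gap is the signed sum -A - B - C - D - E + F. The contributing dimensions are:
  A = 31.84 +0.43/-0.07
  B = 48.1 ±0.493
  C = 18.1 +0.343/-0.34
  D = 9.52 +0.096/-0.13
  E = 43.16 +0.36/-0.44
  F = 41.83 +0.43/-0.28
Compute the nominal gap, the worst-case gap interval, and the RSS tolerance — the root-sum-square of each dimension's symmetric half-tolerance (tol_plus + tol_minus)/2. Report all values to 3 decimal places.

Stack each dimension's contribution:
  -A: nom -31.840 → Σnom=-31.840; wc +0.070/-0.430 → slack +0.070/-0.430; half-tol=0.250, Σhalf²=0.062500
  -B: nom -48.100 → Σnom=-79.940; wc +0.493/-0.493 → slack +0.563/-0.923; half-tol=0.493, Σhalf²=0.305549
  -C: nom -18.100 → Σnom=-98.040; wc +0.340/-0.343 → slack +0.903/-1.266; half-tol=0.342, Σhalf²=0.422171
  -D: nom -9.520 → Σnom=-107.560; wc +0.130/-0.096 → slack +1.033/-1.362; half-tol=0.113, Σhalf²=0.434940
  -E: nom -43.160 → Σnom=-150.720; wc +0.440/-0.360 → slack +1.473/-1.722; half-tol=0.400, Σhalf²=0.594940
  +F: nom +41.830 → Σnom=-108.890; wc +0.430/-0.280 → slack +1.903/-2.002; half-tol=0.355, Σhalf²=0.720965
Nominal = -108.890. Worst-case = [-108.890 - 2.002, -108.890 + 1.903] = [-110.892, -106.987]. RSS = √0.720965 = 0.849.

nominal=-108.890 wc=[-110.892,-106.987] rss=0.849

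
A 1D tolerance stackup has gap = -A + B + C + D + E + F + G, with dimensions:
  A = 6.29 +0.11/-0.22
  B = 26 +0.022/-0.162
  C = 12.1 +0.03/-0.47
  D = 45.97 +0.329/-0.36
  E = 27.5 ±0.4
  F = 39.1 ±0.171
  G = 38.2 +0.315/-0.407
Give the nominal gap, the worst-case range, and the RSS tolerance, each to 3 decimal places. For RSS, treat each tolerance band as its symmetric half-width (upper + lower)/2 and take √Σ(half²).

Stack each dimension's contribution:
  -A: nom -6.290 → Σnom=-6.290; wc +0.220/-0.110 → slack +0.220/-0.110; half-tol=0.165, Σhalf²=0.027225
  +B: nom +26.000 → Σnom=19.710; wc +0.022/-0.162 → slack +0.242/-0.272; half-tol=0.092, Σhalf²=0.035689
  +C: nom +12.100 → Σnom=31.810; wc +0.030/-0.470 → slack +0.272/-0.742; half-tol=0.250, Σhalf²=0.098189
  +D: nom +45.970 → Σnom=77.780; wc +0.329/-0.360 → slack +0.601/-1.102; half-tol=0.345, Σhalf²=0.216869
  +E: nom +27.500 → Σnom=105.280; wc +0.400/-0.400 → slack +1.001/-1.502; half-tol=0.400, Σhalf²=0.376869
  +F: nom +39.100 → Σnom=144.380; wc +0.171/-0.171 → slack +1.172/-1.673; half-tol=0.171, Σhalf²=0.406110
  +G: nom +38.200 → Σnom=182.580; wc +0.315/-0.407 → slack +1.487/-2.080; half-tol=0.361, Σhalf²=0.536431
Nominal = 182.580. Worst-case = [182.580 - 2.080, 182.580 + 1.487] = [180.500, 184.067]. RSS = √0.536431 = 0.732.

nominal=182.580 wc=[180.500,184.067] rss=0.732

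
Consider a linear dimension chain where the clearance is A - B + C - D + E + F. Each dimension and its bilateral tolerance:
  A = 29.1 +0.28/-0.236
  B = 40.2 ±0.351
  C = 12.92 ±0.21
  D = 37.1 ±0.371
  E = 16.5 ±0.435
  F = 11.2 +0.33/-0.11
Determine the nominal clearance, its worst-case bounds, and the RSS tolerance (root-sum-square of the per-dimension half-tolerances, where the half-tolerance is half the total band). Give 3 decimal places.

nominal=-7.580 wc=[-9.293,-5.603] rss=0.780

Stack each dimension's contribution:
  +A: nom +29.100 → Σnom=29.100; wc +0.280/-0.236 → slack +0.280/-0.236; half-tol=0.258, Σhalf²=0.066564
  -B: nom -40.200 → Σnom=-11.100; wc +0.351/-0.351 → slack +0.631/-0.587; half-tol=0.351, Σhalf²=0.189765
  +C: nom +12.920 → Σnom=1.820; wc +0.210/-0.210 → slack +0.841/-0.797; half-tol=0.210, Σhalf²=0.233865
  -D: nom -37.100 → Σnom=-35.280; wc +0.371/-0.371 → slack +1.212/-1.168; half-tol=0.371, Σhalf²=0.371506
  +E: nom +16.500 → Σnom=-18.780; wc +0.435/-0.435 → slack +1.647/-1.603; half-tol=0.435, Σhalf²=0.560731
  +F: nom +11.200 → Σnom=-7.580; wc +0.330/-0.110 → slack +1.977/-1.713; half-tol=0.220, Σhalf²=0.609131
Nominal = -7.580. Worst-case = [-7.580 - 1.713, -7.580 + 1.977] = [-9.293, -5.603]. RSS = √0.609131 = 0.780.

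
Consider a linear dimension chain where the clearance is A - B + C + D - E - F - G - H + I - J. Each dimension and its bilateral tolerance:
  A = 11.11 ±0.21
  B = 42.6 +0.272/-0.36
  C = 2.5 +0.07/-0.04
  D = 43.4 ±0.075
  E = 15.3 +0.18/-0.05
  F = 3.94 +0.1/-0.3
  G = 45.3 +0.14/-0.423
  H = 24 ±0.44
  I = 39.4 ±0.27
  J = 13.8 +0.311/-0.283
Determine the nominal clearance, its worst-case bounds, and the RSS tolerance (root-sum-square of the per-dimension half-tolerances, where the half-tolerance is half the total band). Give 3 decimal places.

nominal=-48.530 wc=[-50.568,-46.049] rss=0.800

Stack each dimension's contribution:
  +A: nom +11.110 → Σnom=11.110; wc +0.210/-0.210 → slack +0.210/-0.210; half-tol=0.210, Σhalf²=0.044100
  -B: nom -42.600 → Σnom=-31.490; wc +0.360/-0.272 → slack +0.570/-0.482; half-tol=0.316, Σhalf²=0.143956
  +C: nom +2.500 → Σnom=-28.990; wc +0.070/-0.040 → slack +0.640/-0.522; half-tol=0.055, Σhalf²=0.146981
  +D: nom +43.400 → Σnom=14.410; wc +0.075/-0.075 → slack +0.715/-0.597; half-tol=0.075, Σhalf²=0.152606
  -E: nom -15.300 → Σnom=-0.890; wc +0.050/-0.180 → slack +0.765/-0.777; half-tol=0.115, Σhalf²=0.165831
  -F: nom -3.940 → Σnom=-4.830; wc +0.300/-0.100 → slack +1.065/-0.877; half-tol=0.200, Σhalf²=0.205831
  -G: nom -45.300 → Σnom=-50.130; wc +0.423/-0.140 → slack +1.488/-1.017; half-tol=0.281, Σhalf²=0.285073
  -H: nom -24.000 → Σnom=-74.130; wc +0.440/-0.440 → slack +1.928/-1.457; half-tol=0.440, Σhalf²=0.478673
  +I: nom +39.400 → Σnom=-34.730; wc +0.270/-0.270 → slack +2.198/-1.727; half-tol=0.270, Σhalf²=0.551573
  -J: nom -13.800 → Σnom=-48.530; wc +0.283/-0.311 → slack +2.481/-2.038; half-tol=0.297, Σhalf²=0.639782
Nominal = -48.530. Worst-case = [-48.530 - 2.038, -48.530 + 2.481] = [-50.568, -46.049]. RSS = √0.639782 = 0.800.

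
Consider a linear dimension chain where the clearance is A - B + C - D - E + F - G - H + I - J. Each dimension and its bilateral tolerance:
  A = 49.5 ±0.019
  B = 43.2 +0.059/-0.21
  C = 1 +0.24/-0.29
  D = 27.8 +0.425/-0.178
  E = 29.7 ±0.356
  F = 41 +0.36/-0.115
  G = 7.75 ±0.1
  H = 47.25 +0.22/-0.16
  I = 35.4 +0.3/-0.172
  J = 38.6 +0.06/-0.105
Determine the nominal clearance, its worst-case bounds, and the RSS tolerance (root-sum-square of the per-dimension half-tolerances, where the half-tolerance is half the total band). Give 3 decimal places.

nominal=-67.400 wc=[-69.216,-65.372] rss=0.687

Stack each dimension's contribution:
  +A: nom +49.500 → Σnom=49.500; wc +0.019/-0.019 → slack +0.019/-0.019; half-tol=0.019, Σhalf²=0.000361
  -B: nom -43.200 → Σnom=6.300; wc +0.210/-0.059 → slack +0.229/-0.078; half-tol=0.135, Σhalf²=0.018451
  +C: nom +1.000 → Σnom=7.300; wc +0.240/-0.290 → slack +0.469/-0.368; half-tol=0.265, Σhalf²=0.088676
  -D: nom -27.800 → Σnom=-20.500; wc +0.178/-0.425 → slack +0.647/-0.793; half-tol=0.301, Σhalf²=0.179579
  -E: nom -29.700 → Σnom=-50.200; wc +0.356/-0.356 → slack +1.003/-1.149; half-tol=0.356, Σhalf²=0.306314
  +F: nom +41.000 → Σnom=-9.200; wc +0.360/-0.115 → slack +1.363/-1.264; half-tol=0.237, Σhalf²=0.362721
  -G: nom -7.750 → Σnom=-16.950; wc +0.100/-0.100 → slack +1.463/-1.364; half-tol=0.100, Σhalf²=0.372721
  -H: nom -47.250 → Σnom=-64.200; wc +0.160/-0.220 → slack +1.623/-1.584; half-tol=0.190, Σhalf²=0.408821
  +I: nom +35.400 → Σnom=-28.800; wc +0.300/-0.172 → slack +1.923/-1.756; half-tol=0.236, Σhalf²=0.464517
  -J: nom -38.600 → Σnom=-67.400; wc +0.105/-0.060 → slack +2.028/-1.816; half-tol=0.082, Σhalf²=0.471323
Nominal = -67.400. Worst-case = [-67.400 - 1.816, -67.400 + 2.028] = [-69.216, -65.372]. RSS = √0.471323 = 0.687.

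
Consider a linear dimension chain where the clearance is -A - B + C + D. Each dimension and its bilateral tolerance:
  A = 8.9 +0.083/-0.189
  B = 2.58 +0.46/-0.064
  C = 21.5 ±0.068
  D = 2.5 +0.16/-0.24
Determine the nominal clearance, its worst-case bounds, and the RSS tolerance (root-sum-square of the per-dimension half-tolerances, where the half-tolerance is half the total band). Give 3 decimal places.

nominal=12.520 wc=[11.669,13.001] rss=0.363

Stack each dimension's contribution:
  -A: nom -8.900 → Σnom=-8.900; wc +0.189/-0.083 → slack +0.189/-0.083; half-tol=0.136, Σhalf²=0.018496
  -B: nom -2.580 → Σnom=-11.480; wc +0.064/-0.460 → slack +0.253/-0.543; half-tol=0.262, Σhalf²=0.087140
  +C: nom +21.500 → Σnom=10.020; wc +0.068/-0.068 → slack +0.321/-0.611; half-tol=0.068, Σhalf²=0.091764
  +D: nom +2.500 → Σnom=12.520; wc +0.160/-0.240 → slack +0.481/-0.851; half-tol=0.200, Σhalf²=0.131764
Nominal = 12.520. Worst-case = [12.520 - 0.851, 12.520 + 0.481] = [11.669, 13.001]. RSS = √0.131764 = 0.363.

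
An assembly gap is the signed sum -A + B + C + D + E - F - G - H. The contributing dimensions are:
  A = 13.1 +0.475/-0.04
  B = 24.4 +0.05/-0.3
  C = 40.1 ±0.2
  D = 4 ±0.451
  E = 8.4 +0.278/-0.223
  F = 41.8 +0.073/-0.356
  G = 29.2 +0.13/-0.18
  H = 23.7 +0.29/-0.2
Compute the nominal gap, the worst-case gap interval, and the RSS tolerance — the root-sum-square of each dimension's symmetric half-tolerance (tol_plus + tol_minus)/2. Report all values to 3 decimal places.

nominal=-30.900 wc=[-33.042,-29.145] rss=0.730

Stack each dimension's contribution:
  -A: nom -13.100 → Σnom=-13.100; wc +0.040/-0.475 → slack +0.040/-0.475; half-tol=0.258, Σhalf²=0.066306
  +B: nom +24.400 → Σnom=11.300; wc +0.050/-0.300 → slack +0.090/-0.775; half-tol=0.175, Σhalf²=0.096931
  +C: nom +40.100 → Σnom=51.400; wc +0.200/-0.200 → slack +0.290/-0.975; half-tol=0.200, Σhalf²=0.136931
  +D: nom +4.000 → Σnom=55.400; wc +0.451/-0.451 → slack +0.741/-1.426; half-tol=0.451, Σhalf²=0.340332
  +E: nom +8.400 → Σnom=63.800; wc +0.278/-0.223 → slack +1.019/-1.649; half-tol=0.251, Σhalf²=0.403083
  -F: nom -41.800 → Σnom=22.000; wc +0.356/-0.073 → slack +1.375/-1.722; half-tol=0.214, Σhalf²=0.449093
  -G: nom -29.200 → Σnom=-7.200; wc +0.180/-0.130 → slack +1.555/-1.852; half-tol=0.155, Σhalf²=0.473118
  -H: nom -23.700 → Σnom=-30.900; wc +0.200/-0.290 → slack +1.755/-2.142; half-tol=0.245, Σhalf²=0.533143
Nominal = -30.900. Worst-case = [-30.900 - 2.142, -30.900 + 1.755] = [-33.042, -29.145]. RSS = √0.533143 = 0.730.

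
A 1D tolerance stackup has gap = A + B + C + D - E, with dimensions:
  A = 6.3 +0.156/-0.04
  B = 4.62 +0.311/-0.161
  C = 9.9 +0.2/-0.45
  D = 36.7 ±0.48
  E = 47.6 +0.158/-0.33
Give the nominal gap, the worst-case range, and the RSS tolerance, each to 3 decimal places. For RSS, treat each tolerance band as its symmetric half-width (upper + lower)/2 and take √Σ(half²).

Stack each dimension's contribution:
  +A: nom +6.300 → Σnom=6.300; wc +0.156/-0.040 → slack +0.156/-0.040; half-tol=0.098, Σhalf²=0.009604
  +B: nom +4.620 → Σnom=10.920; wc +0.311/-0.161 → slack +0.467/-0.201; half-tol=0.236, Σhalf²=0.065300
  +C: nom +9.900 → Σnom=20.820; wc +0.200/-0.450 → slack +0.667/-0.651; half-tol=0.325, Σhalf²=0.170925
  +D: nom +36.700 → Σnom=57.520; wc +0.480/-0.480 → slack +1.147/-1.131; half-tol=0.480, Σhalf²=0.401325
  -E: nom -47.600 → Σnom=9.920; wc +0.330/-0.158 → slack +1.477/-1.289; half-tol=0.244, Σhalf²=0.460861
Nominal = 9.920. Worst-case = [9.920 - 1.289, 9.920 + 1.477] = [8.631, 11.397]. RSS = √0.460861 = 0.679.

nominal=9.920 wc=[8.631,11.397] rss=0.679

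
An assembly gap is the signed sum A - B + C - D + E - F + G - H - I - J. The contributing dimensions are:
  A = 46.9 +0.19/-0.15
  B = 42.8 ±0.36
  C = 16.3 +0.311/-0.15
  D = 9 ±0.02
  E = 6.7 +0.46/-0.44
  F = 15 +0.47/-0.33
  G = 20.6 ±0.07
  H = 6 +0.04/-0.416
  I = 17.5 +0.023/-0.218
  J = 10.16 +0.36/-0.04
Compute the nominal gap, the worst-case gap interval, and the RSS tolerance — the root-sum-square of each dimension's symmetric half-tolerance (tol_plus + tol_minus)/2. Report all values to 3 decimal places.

Stack each dimension's contribution:
  +A: nom +46.900 → Σnom=46.900; wc +0.190/-0.150 → slack +0.190/-0.150; half-tol=0.170, Σhalf²=0.028900
  -B: nom -42.800 → Σnom=4.100; wc +0.360/-0.360 → slack +0.550/-0.510; half-tol=0.360, Σhalf²=0.158500
  +C: nom +16.300 → Σnom=20.400; wc +0.311/-0.150 → slack +0.861/-0.660; half-tol=0.230, Σhalf²=0.211630
  -D: nom -9.000 → Σnom=11.400; wc +0.020/-0.020 → slack +0.881/-0.680; half-tol=0.020, Σhalf²=0.212030
  +E: nom +6.700 → Σnom=18.100; wc +0.460/-0.440 → slack +1.341/-1.120; half-tol=0.450, Σhalf²=0.414530
  -F: nom -15.000 → Σnom=3.100; wc +0.330/-0.470 → slack +1.671/-1.590; half-tol=0.400, Σhalf²=0.574530
  +G: nom +20.600 → Σnom=23.700; wc +0.070/-0.070 → slack +1.741/-1.660; half-tol=0.070, Σhalf²=0.579430
  -H: nom -6.000 → Σnom=17.700; wc +0.416/-0.040 → slack +2.157/-1.700; half-tol=0.228, Σhalf²=0.631414
  -I: nom -17.500 → Σnom=0.200; wc +0.218/-0.023 → slack +2.375/-1.723; half-tol=0.120, Σhalf²=0.645935
  -J: nom -10.160 → Σnom=-9.960; wc +0.040/-0.360 → slack +2.415/-2.083; half-tol=0.200, Σhalf²=0.685935
Nominal = -9.960. Worst-case = [-9.960 - 2.083, -9.960 + 2.415] = [-12.043, -7.545]. RSS = √0.685935 = 0.828.

nominal=-9.960 wc=[-12.043,-7.545] rss=0.828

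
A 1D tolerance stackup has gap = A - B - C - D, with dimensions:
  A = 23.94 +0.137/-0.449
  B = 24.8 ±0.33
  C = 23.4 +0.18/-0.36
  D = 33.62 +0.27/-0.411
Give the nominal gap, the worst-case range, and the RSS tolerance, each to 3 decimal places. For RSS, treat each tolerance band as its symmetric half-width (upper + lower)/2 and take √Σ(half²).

Stack each dimension's contribution:
  +A: nom +23.940 → Σnom=23.940; wc +0.137/-0.449 → slack +0.137/-0.449; half-tol=0.293, Σhalf²=0.085849
  -B: nom -24.800 → Σnom=-0.860; wc +0.330/-0.330 → slack +0.467/-0.779; half-tol=0.330, Σhalf²=0.194749
  -C: nom -23.400 → Σnom=-24.260; wc +0.360/-0.180 → slack +0.827/-0.959; half-tol=0.270, Σhalf²=0.267649
  -D: nom -33.620 → Σnom=-57.880; wc +0.411/-0.270 → slack +1.238/-1.229; half-tol=0.341, Σhalf²=0.383589
Nominal = -57.880. Worst-case = [-57.880 - 1.229, -57.880 + 1.238] = [-59.109, -56.642]. RSS = √0.383589 = 0.619.

nominal=-57.880 wc=[-59.109,-56.642] rss=0.619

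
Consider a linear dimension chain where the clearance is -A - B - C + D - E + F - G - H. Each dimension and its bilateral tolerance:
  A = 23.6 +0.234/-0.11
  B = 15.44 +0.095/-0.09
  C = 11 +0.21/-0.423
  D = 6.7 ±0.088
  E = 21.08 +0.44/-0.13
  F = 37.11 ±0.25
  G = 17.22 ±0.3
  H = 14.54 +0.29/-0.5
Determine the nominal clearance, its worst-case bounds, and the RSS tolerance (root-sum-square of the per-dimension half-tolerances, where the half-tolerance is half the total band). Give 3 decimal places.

nominal=-59.070 wc=[-60.977,-57.179] rss=0.732

Stack each dimension's contribution:
  -A: nom -23.600 → Σnom=-23.600; wc +0.110/-0.234 → slack +0.110/-0.234; half-tol=0.172, Σhalf²=0.029584
  -B: nom -15.440 → Σnom=-39.040; wc +0.090/-0.095 → slack +0.200/-0.329; half-tol=0.092, Σhalf²=0.038140
  -C: nom -11.000 → Σnom=-50.040; wc +0.423/-0.210 → slack +0.623/-0.539; half-tol=0.317, Σhalf²=0.138313
  +D: nom +6.700 → Σnom=-43.340; wc +0.088/-0.088 → slack +0.711/-0.627; half-tol=0.088, Σhalf²=0.146057
  -E: nom -21.080 → Σnom=-64.420; wc +0.130/-0.440 → slack +0.841/-1.067; half-tol=0.285, Σhalf²=0.227282
  +F: nom +37.110 → Σnom=-27.310; wc +0.250/-0.250 → slack +1.091/-1.317; half-tol=0.250, Σhalf²=0.289782
  -G: nom -17.220 → Σnom=-44.530; wc +0.300/-0.300 → slack +1.391/-1.617; half-tol=0.300, Σhalf²=0.379781
  -H: nom -14.540 → Σnom=-59.070; wc +0.500/-0.290 → slack +1.891/-1.907; half-tol=0.395, Σhalf²=0.535807
Nominal = -59.070. Worst-case = [-59.070 - 1.907, -59.070 + 1.891] = [-60.977, -57.179]. RSS = √0.535807 = 0.732.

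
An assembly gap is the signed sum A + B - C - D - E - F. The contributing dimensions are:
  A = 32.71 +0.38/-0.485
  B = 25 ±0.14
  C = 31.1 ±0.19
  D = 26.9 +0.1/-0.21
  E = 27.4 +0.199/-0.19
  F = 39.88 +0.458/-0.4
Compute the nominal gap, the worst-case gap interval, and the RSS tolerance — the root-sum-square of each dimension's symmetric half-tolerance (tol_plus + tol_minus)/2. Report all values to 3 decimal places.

nominal=-67.570 wc=[-69.142,-66.060] rss=0.699

Stack each dimension's contribution:
  +A: nom +32.710 → Σnom=32.710; wc +0.380/-0.485 → slack +0.380/-0.485; half-tol=0.432, Σhalf²=0.187056
  +B: nom +25.000 → Σnom=57.710; wc +0.140/-0.140 → slack +0.520/-0.625; half-tol=0.140, Σhalf²=0.206656
  -C: nom -31.100 → Σnom=26.610; wc +0.190/-0.190 → slack +0.710/-0.815; half-tol=0.190, Σhalf²=0.242756
  -D: nom -26.900 → Σnom=-0.290; wc +0.210/-0.100 → slack +0.920/-0.915; half-tol=0.155, Σhalf²=0.266781
  -E: nom -27.400 → Σnom=-27.690; wc +0.190/-0.199 → slack +1.110/-1.114; half-tol=0.195, Σhalf²=0.304612
  -F: nom -39.880 → Σnom=-67.570; wc +0.400/-0.458 → slack +1.510/-1.572; half-tol=0.429, Σhalf²=0.488653
Nominal = -67.570. Worst-case = [-67.570 - 1.572, -67.570 + 1.510] = [-69.142, -66.060]. RSS = √0.488653 = 0.699.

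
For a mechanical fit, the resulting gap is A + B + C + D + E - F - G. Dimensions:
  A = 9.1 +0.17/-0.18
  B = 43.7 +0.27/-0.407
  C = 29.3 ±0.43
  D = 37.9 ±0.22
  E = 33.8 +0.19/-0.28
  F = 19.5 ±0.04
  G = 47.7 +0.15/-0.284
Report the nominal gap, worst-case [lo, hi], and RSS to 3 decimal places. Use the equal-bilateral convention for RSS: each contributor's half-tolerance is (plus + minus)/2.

nominal=86.600 wc=[84.893,88.204] rss=0.695

Stack each dimension's contribution:
  +A: nom +9.100 → Σnom=9.100; wc +0.170/-0.180 → slack +0.170/-0.180; half-tol=0.175, Σhalf²=0.030625
  +B: nom +43.700 → Σnom=52.800; wc +0.270/-0.407 → slack +0.440/-0.587; half-tol=0.339, Σhalf²=0.145207
  +C: nom +29.300 → Σnom=82.100; wc +0.430/-0.430 → slack +0.870/-1.017; half-tol=0.430, Σhalf²=0.330107
  +D: nom +37.900 → Σnom=120.000; wc +0.220/-0.220 → slack +1.090/-1.237; half-tol=0.220, Σhalf²=0.378507
  +E: nom +33.800 → Σnom=153.800; wc +0.190/-0.280 → slack +1.280/-1.517; half-tol=0.235, Σhalf²=0.433732
  -F: nom -19.500 → Σnom=134.300; wc +0.040/-0.040 → slack +1.320/-1.557; half-tol=0.040, Σhalf²=0.435332
  -G: nom -47.700 → Σnom=86.600; wc +0.284/-0.150 → slack +1.604/-1.707; half-tol=0.217, Σhalf²=0.482421
Nominal = 86.600. Worst-case = [86.600 - 1.707, 86.600 + 1.604] = [84.893, 88.204]. RSS = √0.482421 = 0.695.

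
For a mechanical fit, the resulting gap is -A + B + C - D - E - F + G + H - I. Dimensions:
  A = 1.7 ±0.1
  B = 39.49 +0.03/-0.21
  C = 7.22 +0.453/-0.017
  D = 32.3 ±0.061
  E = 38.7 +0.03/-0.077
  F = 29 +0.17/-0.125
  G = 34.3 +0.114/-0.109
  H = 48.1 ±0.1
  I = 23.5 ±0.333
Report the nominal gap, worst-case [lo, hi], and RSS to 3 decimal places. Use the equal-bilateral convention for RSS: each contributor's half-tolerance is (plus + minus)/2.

Stack each dimension's contribution:
  -A: nom -1.700 → Σnom=-1.700; wc +0.100/-0.100 → slack +0.100/-0.100; half-tol=0.100, Σhalf²=0.010000
  +B: nom +39.490 → Σnom=37.790; wc +0.030/-0.210 → slack +0.130/-0.310; half-tol=0.120, Σhalf²=0.024400
  +C: nom +7.220 → Σnom=45.010; wc +0.453/-0.017 → slack +0.583/-0.327; half-tol=0.235, Σhalf²=0.079625
  -D: nom -32.300 → Σnom=12.710; wc +0.061/-0.061 → slack +0.644/-0.388; half-tol=0.061, Σhalf²=0.083346
  -E: nom -38.700 → Σnom=-25.990; wc +0.077/-0.030 → slack +0.721/-0.418; half-tol=0.053, Σhalf²=0.086208
  -F: nom -29.000 → Σnom=-54.990; wc +0.125/-0.170 → slack +0.846/-0.588; half-tol=0.148, Σhalf²=0.107965
  +G: nom +34.300 → Σnom=-20.690; wc +0.114/-0.109 → slack +0.960/-0.697; half-tol=0.112, Σhalf²=0.120397
  +H: nom +48.100 → Σnom=27.410; wc +0.100/-0.100 → slack +1.060/-0.797; half-tol=0.100, Σhalf²=0.130397
  -I: nom -23.500 → Σnom=3.910; wc +0.333/-0.333 → slack +1.393/-1.130; half-tol=0.333, Σhalf²=0.241286
Nominal = 3.910. Worst-case = [3.910 - 1.130, 3.910 + 1.393] = [2.780, 5.303]. RSS = √0.241286 = 0.491.

nominal=3.910 wc=[2.780,5.303] rss=0.491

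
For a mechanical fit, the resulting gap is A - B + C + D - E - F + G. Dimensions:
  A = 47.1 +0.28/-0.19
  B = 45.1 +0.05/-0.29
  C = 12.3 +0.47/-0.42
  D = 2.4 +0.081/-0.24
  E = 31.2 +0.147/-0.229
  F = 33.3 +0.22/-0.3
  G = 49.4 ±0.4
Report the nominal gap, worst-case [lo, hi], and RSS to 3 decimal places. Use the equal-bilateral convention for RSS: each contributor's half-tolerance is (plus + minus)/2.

Stack each dimension's contribution:
  +A: nom +47.100 → Σnom=47.100; wc +0.280/-0.190 → slack +0.280/-0.190; half-tol=0.235, Σhalf²=0.055225
  -B: nom -45.100 → Σnom=2.000; wc +0.290/-0.050 → slack +0.570/-0.240; half-tol=0.170, Σhalf²=0.084125
  +C: nom +12.300 → Σnom=14.300; wc +0.470/-0.420 → slack +1.040/-0.660; half-tol=0.445, Σhalf²=0.282150
  +D: nom +2.400 → Σnom=16.700; wc +0.081/-0.240 → slack +1.121/-0.900; half-tol=0.161, Σhalf²=0.307910
  -E: nom -31.200 → Σnom=-14.500; wc +0.229/-0.147 → slack +1.350/-1.047; half-tol=0.188, Σhalf²=0.343254
  -F: nom -33.300 → Σnom=-47.800; wc +0.300/-0.220 → slack +1.650/-1.267; half-tol=0.260, Σhalf²=0.410854
  +G: nom +49.400 → Σnom=1.600; wc +0.400/-0.400 → slack +2.050/-1.667; half-tol=0.400, Σhalf²=0.570854
Nominal = 1.600. Worst-case = [1.600 - 1.667, 1.600 + 2.050] = [-0.067, 3.650]. RSS = √0.570854 = 0.756.

nominal=1.600 wc=[-0.067,3.650] rss=0.756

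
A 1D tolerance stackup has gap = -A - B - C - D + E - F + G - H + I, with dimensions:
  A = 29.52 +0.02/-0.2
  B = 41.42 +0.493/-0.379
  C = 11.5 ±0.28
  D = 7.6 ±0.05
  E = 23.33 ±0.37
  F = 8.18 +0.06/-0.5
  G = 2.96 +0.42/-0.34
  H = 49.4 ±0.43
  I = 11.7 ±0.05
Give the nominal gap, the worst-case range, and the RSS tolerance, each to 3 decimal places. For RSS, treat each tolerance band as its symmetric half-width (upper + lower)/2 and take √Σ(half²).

Stack each dimension's contribution:
  -A: nom -29.520 → Σnom=-29.520; wc +0.200/-0.020 → slack +0.200/-0.020; half-tol=0.110, Σhalf²=0.012100
  -B: nom -41.420 → Σnom=-70.940; wc +0.379/-0.493 → slack +0.579/-0.513; half-tol=0.436, Σhalf²=0.202196
  -C: nom -11.500 → Σnom=-82.440; wc +0.280/-0.280 → slack +0.859/-0.793; half-tol=0.280, Σhalf²=0.280596
  -D: nom -7.600 → Σnom=-90.040; wc +0.050/-0.050 → slack +0.909/-0.843; half-tol=0.050, Σhalf²=0.283096
  +E: nom +23.330 → Σnom=-66.710; wc +0.370/-0.370 → slack +1.279/-1.213; half-tol=0.370, Σhalf²=0.419996
  -F: nom -8.180 → Σnom=-74.890; wc +0.500/-0.060 → slack +1.779/-1.273; half-tol=0.280, Σhalf²=0.498396
  +G: nom +2.960 → Σnom=-71.930; wc +0.420/-0.340 → slack +2.199/-1.613; half-tol=0.380, Σhalf²=0.642796
  -H: nom -49.400 → Σnom=-121.330; wc +0.430/-0.430 → slack +2.629/-2.043; half-tol=0.430, Σhalf²=0.827696
  +I: nom +11.700 → Σnom=-109.630; wc +0.050/-0.050 → slack +2.679/-2.093; half-tol=0.050, Σhalf²=0.830196
Nominal = -109.630. Worst-case = [-109.630 - 2.093, -109.630 + 2.679] = [-111.723, -106.951]. RSS = √0.830196 = 0.911.

nominal=-109.630 wc=[-111.723,-106.951] rss=0.911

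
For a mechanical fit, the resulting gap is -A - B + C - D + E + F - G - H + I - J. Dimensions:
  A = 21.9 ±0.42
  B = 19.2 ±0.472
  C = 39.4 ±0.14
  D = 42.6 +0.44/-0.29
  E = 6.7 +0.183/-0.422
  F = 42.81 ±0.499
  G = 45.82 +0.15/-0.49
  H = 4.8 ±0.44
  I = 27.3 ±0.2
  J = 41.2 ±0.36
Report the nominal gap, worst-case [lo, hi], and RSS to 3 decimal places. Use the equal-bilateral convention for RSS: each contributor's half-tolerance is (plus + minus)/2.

Stack each dimension's contribution:
  -A: nom -21.900 → Σnom=-21.900; wc +0.420/-0.420 → slack +0.420/-0.420; half-tol=0.420, Σhalf²=0.176400
  -B: nom -19.200 → Σnom=-41.100; wc +0.472/-0.472 → slack +0.892/-0.892; half-tol=0.472, Σhalf²=0.399184
  +C: nom +39.400 → Σnom=-1.700; wc +0.140/-0.140 → slack +1.032/-1.032; half-tol=0.140, Σhalf²=0.418784
  -D: nom -42.600 → Σnom=-44.300; wc +0.290/-0.440 → slack +1.322/-1.472; half-tol=0.365, Σhalf²=0.552009
  +E: nom +6.700 → Σnom=-37.600; wc +0.183/-0.422 → slack +1.505/-1.894; half-tol=0.302, Σhalf²=0.643515
  +F: nom +42.810 → Σnom=5.210; wc +0.499/-0.499 → slack +2.004/-2.393; half-tol=0.499, Σhalf²=0.892516
  -G: nom -45.820 → Σnom=-40.610; wc +0.490/-0.150 → slack +2.494/-2.543; half-tol=0.320, Σhalf²=0.994916
  -H: nom -4.800 → Σnom=-45.410; wc +0.440/-0.440 → slack +2.934/-2.983; half-tol=0.440, Σhalf²=1.188516
  +I: nom +27.300 → Σnom=-18.110; wc +0.200/-0.200 → slack +3.134/-3.183; half-tol=0.200, Σhalf²=1.228516
  -J: nom -41.200 → Σnom=-59.310; wc +0.360/-0.360 → slack +3.494/-3.543; half-tol=0.360, Σhalf²=1.358116
Nominal = -59.310. Worst-case = [-59.310 - 3.543, -59.310 + 3.494] = [-62.853, -55.816]. RSS = √1.358116 = 1.165.

nominal=-59.310 wc=[-62.853,-55.816] rss=1.165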